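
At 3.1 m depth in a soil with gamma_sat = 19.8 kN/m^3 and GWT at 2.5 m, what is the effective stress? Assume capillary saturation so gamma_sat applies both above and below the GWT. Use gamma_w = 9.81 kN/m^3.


Total stress = gamma_sat * depth
sigma = 19.8 * 3.1 = 61.38 kPa
Pore water pressure u = gamma_w * (depth - d_wt)
u = 9.81 * (3.1 - 2.5) = 5.886 kPa
Effective stress = sigma - u
sigma' = 61.38 - 5.886 = 55.49 kPa


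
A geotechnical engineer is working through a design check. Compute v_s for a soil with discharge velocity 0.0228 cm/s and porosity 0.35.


Result: 0.06514 cm/s

Derivation:
Using v_s = v_d / n
v_s = 0.0228 / 0.35
v_s = 0.06514 cm/s


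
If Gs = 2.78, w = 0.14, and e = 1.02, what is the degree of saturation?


Using S = Gs * w / e
S = 2.78 * 0.14 / 1.02
S = 0.3816


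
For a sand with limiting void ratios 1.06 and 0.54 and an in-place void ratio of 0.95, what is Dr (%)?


Using Dr = (e_max - e) / (e_max - e_min) * 100
e_max - e = 1.06 - 0.95 = 0.11
e_max - e_min = 1.06 - 0.54 = 0.52
Dr = 0.11 / 0.52 * 100
Dr = 21.15 %


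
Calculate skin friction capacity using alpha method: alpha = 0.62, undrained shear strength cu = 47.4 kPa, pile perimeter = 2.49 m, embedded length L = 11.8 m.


Using Qs = alpha * cu * perimeter * L
Qs = 0.62 * 47.4 * 2.49 * 11.8
Qs = 863.48 kN


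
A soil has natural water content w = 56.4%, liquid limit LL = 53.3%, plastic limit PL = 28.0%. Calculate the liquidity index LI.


Result: 1.123

Derivation:
First compute the plasticity index:
PI = LL - PL = 53.3 - 28.0 = 25.3
Then compute the liquidity index:
LI = (w - PL) / PI
LI = (56.4 - 28.0) / 25.3
LI = 1.123


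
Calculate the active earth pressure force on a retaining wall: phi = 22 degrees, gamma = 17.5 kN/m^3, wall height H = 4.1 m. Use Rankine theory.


Result: 66.92 kN/m

Derivation:
Compute active earth pressure coefficient:
Ka = tan^2(45 - phi/2) = tan^2(34.0) = 0.454962
Compute active force:
Pa = 0.5 * Ka * gamma * H^2
Pa = 0.5 * 0.454962 * 17.5 * 4.1^2
Pa = 66.92 kN/m


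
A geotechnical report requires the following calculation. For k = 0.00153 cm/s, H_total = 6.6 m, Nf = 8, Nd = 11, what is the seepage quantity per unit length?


Convert k to m/s for unit consistency with H:
k = 0.00153 cm/s = 0.00153 / 100 m/s = 1.53e-05 m/s
Using q = k * H * Nf / Nd
Nf / Nd = 8 / 11 = 0.7273
q = 1.53e-05 * 6.6 * 0.7273
q = 7.344e-05 m^3/s per m


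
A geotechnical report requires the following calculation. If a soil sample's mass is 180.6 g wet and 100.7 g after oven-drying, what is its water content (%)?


Result: 79.34 %

Derivation:
Using w = (m_wet - m_dry) / m_dry * 100
m_wet - m_dry = 180.6 - 100.7 = 79.9 g
w = 79.9 / 100.7 * 100
w = 79.34 %


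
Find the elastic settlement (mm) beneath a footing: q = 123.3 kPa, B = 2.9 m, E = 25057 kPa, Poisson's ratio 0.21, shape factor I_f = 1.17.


Using Se = q * B * (1 - nu^2) * I_f / E
1 - nu^2 = 1 - 0.21^2 = 0.9559
Se = 123.3 * 2.9 * 0.9559 * 1.17 / 25057
Se = 0.015960 m
Convert to mm: Se = 0.015960 * 1000 = 15.96 mm


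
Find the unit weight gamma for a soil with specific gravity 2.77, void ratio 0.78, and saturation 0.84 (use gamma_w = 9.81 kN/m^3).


Using gamma = gamma_w * (Gs + S*e) / (1 + e)
Numerator: Gs + S*e = 2.77 + 0.84*0.78 = 3.4252
Denominator: 1 + e = 1 + 0.78 = 1.78
gamma = 9.81 * 3.4252 / 1.78
gamma = 18.877 kN/m^3


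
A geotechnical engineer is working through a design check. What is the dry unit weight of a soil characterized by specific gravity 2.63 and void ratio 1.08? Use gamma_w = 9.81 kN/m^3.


Using gamma_d = Gs * gamma_w / (1 + e)
gamma_d = 2.63 * 9.81 / (1 + 1.08)
gamma_d = 2.63 * 9.81 / 2.08
gamma_d = 12.404 kN/m^3


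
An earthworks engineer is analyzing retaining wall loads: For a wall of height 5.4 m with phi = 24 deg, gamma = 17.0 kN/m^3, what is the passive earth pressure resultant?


Compute passive earth pressure coefficient:
Kp = tan^2(45 + phi/2) = tan^2(57.0) = 2.371184
Compute passive force:
Pp = 0.5 * Kp * gamma * H^2
Pp = 0.5 * 2.371184 * 17.0 * 5.4^2
Pp = 587.72 kN/m


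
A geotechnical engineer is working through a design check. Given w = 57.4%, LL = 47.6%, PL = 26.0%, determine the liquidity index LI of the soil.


First compute the plasticity index:
PI = LL - PL = 47.6 - 26.0 = 21.6
Then compute the liquidity index:
LI = (w - PL) / PI
LI = (57.4 - 26.0) / 21.6
LI = 1.454


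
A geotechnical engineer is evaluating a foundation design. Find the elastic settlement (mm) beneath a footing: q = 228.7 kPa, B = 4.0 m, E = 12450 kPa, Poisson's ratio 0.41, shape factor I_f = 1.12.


Using Se = q * B * (1 - nu^2) * I_f / E
1 - nu^2 = 1 - 0.41^2 = 0.8319
Se = 228.7 * 4.0 * 0.8319 * 1.12 / 12450
Se = 0.068461 m
Convert to mm: Se = 0.068461 * 1000 = 68.461 mm


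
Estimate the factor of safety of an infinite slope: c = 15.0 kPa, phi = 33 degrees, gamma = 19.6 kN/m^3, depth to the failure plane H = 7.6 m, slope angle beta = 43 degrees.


Using Fs = c / (gamma*H*sin(beta)*cos(beta)) + tan(phi)/tan(beta)
Cohesion contribution = 15.0 / (19.6*7.6*sin(43)*cos(43))
Cohesion contribution = 0.201888
Friction contribution = tan(33)/tan(43) = 0.696404
Fs = 0.201888 + 0.696404
Fs = 0.898


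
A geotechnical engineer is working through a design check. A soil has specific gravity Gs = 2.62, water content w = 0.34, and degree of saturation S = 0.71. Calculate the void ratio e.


Using the relation e = Gs * w / S
e = 2.62 * 0.34 / 0.71
e = 1.2546


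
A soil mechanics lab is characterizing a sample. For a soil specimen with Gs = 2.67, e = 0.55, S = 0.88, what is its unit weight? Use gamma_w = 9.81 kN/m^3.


Using gamma = gamma_w * (Gs + S*e) / (1 + e)
Numerator: Gs + S*e = 2.67 + 0.88*0.55 = 3.154
Denominator: 1 + e = 1 + 0.55 = 1.55
gamma = 9.81 * 3.154 / 1.55
gamma = 19.962 kN/m^3


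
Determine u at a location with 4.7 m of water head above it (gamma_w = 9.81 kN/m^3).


Using u = gamma_w * h_w
u = 9.81 * 4.7
u = 46.11 kPa


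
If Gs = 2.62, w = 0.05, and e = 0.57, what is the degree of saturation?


Result: 0.2298

Derivation:
Using S = Gs * w / e
S = 2.62 * 0.05 / 0.57
S = 0.2298


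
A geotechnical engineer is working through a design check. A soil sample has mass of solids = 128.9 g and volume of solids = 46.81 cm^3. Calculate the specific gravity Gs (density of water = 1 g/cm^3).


Result: 2.754

Derivation:
Using Gs = m_s / (V_s * rho_w)
Since rho_w = 1 g/cm^3:
Gs = 128.9 / 46.81
Gs = 2.754


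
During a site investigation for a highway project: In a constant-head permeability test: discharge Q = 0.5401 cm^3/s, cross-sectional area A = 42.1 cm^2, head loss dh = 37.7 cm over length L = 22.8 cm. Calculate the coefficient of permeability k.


Compute hydraulic gradient:
i = dh / L = 37.7 / 22.8 = 1.65351
Then apply Darcy's law:
k = Q / (A * i)
k = 0.5401 / (42.1 * 1.65351)
k = 0.5401 / 69.6127
k = 0.007759 cm/s


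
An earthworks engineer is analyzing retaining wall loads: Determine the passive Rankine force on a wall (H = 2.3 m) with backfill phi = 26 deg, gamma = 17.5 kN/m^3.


Compute passive earth pressure coefficient:
Kp = tan^2(45 + phi/2) = tan^2(58.0) = 2.561071
Compute passive force:
Pp = 0.5 * Kp * gamma * H^2
Pp = 0.5 * 2.561071 * 17.5 * 2.3^2
Pp = 118.55 kN/m


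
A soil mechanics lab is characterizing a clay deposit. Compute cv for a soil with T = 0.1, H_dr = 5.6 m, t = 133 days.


Result: 0.02358 m^2/day

Derivation:
Using cv = T * H_dr^2 / t
H_dr^2 = 5.6^2 = 31.36
cv = 0.1 * 31.36 / 133
cv = 0.02358 m^2/day


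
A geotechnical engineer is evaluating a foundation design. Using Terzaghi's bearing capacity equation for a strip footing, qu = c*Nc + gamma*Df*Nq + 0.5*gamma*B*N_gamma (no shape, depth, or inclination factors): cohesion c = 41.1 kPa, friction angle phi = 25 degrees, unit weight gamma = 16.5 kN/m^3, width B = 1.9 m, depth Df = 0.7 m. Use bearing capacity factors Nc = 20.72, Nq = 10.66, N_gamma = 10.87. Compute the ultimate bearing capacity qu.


Compute qu = c*Nc + gamma*Df*Nq + 0.5*gamma*B*N_gamma
Term 1: 41.1 * 20.72 = 851.592
Term 2: 16.5 * 0.7 * 10.66 = 123.123
Term 3: 0.5 * 16.5 * 1.9 * 10.87 = 170.38725
qu = 851.592 + 123.123 + 170.38725
qu = 1145.1 kPa


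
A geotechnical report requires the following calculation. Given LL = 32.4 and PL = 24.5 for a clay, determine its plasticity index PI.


Using PI = LL - PL
PI = 32.4 - 24.5
PI = 7.9


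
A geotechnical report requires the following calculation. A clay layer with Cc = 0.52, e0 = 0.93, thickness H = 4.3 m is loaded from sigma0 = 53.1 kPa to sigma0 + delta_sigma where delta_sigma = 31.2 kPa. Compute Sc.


Using Sc = Cc * H / (1 + e0) * log10((sigma0 + delta_sigma) / sigma0)
Stress ratio = (53.1 + 31.2) / 53.1 = 1.58757
log10(1.58757) = 0.200733
Cc * H / (1 + e0) = 0.52 * 4.3 / (1 + 0.93) = 1.15855
Sc = 1.15855 * 0.200733
Sc = 0.2326 m


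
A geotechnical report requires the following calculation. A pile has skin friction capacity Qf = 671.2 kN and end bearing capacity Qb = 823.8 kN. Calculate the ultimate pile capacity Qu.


Result: 1495.0 kN

Derivation:
Using Qu = Qf + Qb
Qu = 671.2 + 823.8
Qu = 1495.0 kN


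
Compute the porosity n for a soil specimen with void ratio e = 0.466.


Using the relation n = e / (1 + e)
n = 0.466 / (1 + 0.466)
n = 0.466 / 1.466
n = 0.3179


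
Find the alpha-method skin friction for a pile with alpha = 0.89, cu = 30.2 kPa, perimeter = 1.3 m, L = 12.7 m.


Using Qs = alpha * cu * perimeter * L
Qs = 0.89 * 30.2 * 1.3 * 12.7
Qs = 443.76 kN


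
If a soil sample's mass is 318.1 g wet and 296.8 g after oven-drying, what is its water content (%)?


Using w = (m_wet - m_dry) / m_dry * 100
m_wet - m_dry = 318.1 - 296.8 = 21.3 g
w = 21.3 / 296.8 * 100
w = 7.18 %


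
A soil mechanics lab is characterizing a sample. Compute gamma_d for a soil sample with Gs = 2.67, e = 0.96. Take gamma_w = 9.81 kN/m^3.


Using gamma_d = Gs * gamma_w / (1 + e)
gamma_d = 2.67 * 9.81 / (1 + 0.96)
gamma_d = 2.67 * 9.81 / 1.96
gamma_d = 13.364 kN/m^3


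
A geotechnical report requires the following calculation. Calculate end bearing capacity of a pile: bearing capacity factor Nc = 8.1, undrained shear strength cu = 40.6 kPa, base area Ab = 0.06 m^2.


Result: 19.73 kN

Derivation:
Using Qb = Nc * cu * Ab
Qb = 8.1 * 40.6 * 0.06
Qb = 19.73 kN


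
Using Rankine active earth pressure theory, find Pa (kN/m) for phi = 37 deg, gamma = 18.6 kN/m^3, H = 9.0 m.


Result: 187.26 kN/m

Derivation:
Compute active earth pressure coefficient:
Ka = tan^2(45 - phi/2) = tan^2(26.5) = 0.248584
Compute active force:
Pa = 0.5 * Ka * gamma * H^2
Pa = 0.5 * 0.248584 * 18.6 * 9.0^2
Pa = 187.26 kN/m


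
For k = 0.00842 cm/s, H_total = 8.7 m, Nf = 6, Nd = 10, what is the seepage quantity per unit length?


Result: 0.0004395 m^3/s per m

Derivation:
Convert k to m/s for unit consistency with H:
k = 0.00842 cm/s = 0.00842 / 100 m/s = 8.42e-05 m/s
Using q = k * H * Nf / Nd
Nf / Nd = 6 / 10 = 0.6
q = 8.42e-05 * 8.7 * 0.6
q = 0.0004395 m^3/s per m


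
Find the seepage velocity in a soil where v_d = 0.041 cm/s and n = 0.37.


Using v_s = v_d / n
v_s = 0.041 / 0.37
v_s = 0.11081 cm/s


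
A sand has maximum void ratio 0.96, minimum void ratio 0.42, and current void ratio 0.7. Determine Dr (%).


Result: 48.15 %

Derivation:
Using Dr = (e_max - e) / (e_max - e_min) * 100
e_max - e = 0.96 - 0.7 = 0.26
e_max - e_min = 0.96 - 0.42 = 0.54
Dr = 0.26 / 0.54 * 100
Dr = 48.15 %


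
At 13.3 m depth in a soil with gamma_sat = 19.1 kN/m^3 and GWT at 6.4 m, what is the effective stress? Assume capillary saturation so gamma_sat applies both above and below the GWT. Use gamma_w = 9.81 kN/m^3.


Total stress = gamma_sat * depth
sigma = 19.1 * 13.3 = 254.03 kPa
Pore water pressure u = gamma_w * (depth - d_wt)
u = 9.81 * (13.3 - 6.4) = 67.689 kPa
Effective stress = sigma - u
sigma' = 254.03 - 67.689 = 186.34 kPa


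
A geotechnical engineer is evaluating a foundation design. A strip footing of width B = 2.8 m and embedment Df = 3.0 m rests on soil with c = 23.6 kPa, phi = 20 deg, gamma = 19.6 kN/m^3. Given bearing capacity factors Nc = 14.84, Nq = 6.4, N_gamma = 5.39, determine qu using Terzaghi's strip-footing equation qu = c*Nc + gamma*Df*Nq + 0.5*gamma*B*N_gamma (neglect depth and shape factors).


Compute qu = c*Nc + gamma*Df*Nq + 0.5*gamma*B*N_gamma
Term 1: 23.6 * 14.84 = 350.224
Term 2: 19.6 * 3.0 * 6.4 = 376.32
Term 3: 0.5 * 19.6 * 2.8 * 5.39 = 147.9016
qu = 350.224 + 376.32 + 147.9016
qu = 874.45 kPa


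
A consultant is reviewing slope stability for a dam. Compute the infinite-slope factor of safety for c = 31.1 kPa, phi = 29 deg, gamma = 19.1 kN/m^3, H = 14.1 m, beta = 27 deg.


Result: 1.373

Derivation:
Using Fs = c / (gamma*H*sin(beta)*cos(beta)) + tan(phi)/tan(beta)
Cohesion contribution = 31.1 / (19.1*14.1*sin(27)*cos(27))
Cohesion contribution = 0.285483
Friction contribution = tan(29)/tan(27) = 1.08789
Fs = 0.285483 + 1.08789
Fs = 1.373


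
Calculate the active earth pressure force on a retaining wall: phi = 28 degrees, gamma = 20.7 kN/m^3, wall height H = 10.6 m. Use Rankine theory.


Compute active earth pressure coefficient:
Ka = tan^2(45 - phi/2) = tan^2(31.0) = 0.361033
Compute active force:
Pa = 0.5 * Ka * gamma * H^2
Pa = 0.5 * 0.361033 * 20.7 * 10.6^2
Pa = 419.86 kN/m


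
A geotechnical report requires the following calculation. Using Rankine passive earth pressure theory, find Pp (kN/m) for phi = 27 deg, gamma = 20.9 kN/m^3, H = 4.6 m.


Result: 588.83 kN/m

Derivation:
Compute passive earth pressure coefficient:
Kp = tan^2(45 + phi/2) = tan^2(58.5) = 2.66294
Compute passive force:
Pp = 0.5 * Kp * gamma * H^2
Pp = 0.5 * 2.66294 * 20.9 * 4.6^2
Pp = 588.83 kN/m


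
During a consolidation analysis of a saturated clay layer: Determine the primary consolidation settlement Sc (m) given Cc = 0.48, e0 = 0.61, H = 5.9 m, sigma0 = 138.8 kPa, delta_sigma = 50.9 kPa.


Result: 0.2387 m

Derivation:
Using Sc = Cc * H / (1 + e0) * log10((sigma0 + delta_sigma) / sigma0)
Stress ratio = (138.8 + 50.9) / 138.8 = 1.36671
log10(1.36671) = 0.135678
Cc * H / (1 + e0) = 0.48 * 5.9 / (1 + 0.61) = 1.75901
Sc = 1.75901 * 0.135678
Sc = 0.2387 m


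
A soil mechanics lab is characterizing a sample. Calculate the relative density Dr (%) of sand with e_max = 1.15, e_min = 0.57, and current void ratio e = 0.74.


Using Dr = (e_max - e) / (e_max - e_min) * 100
e_max - e = 1.15 - 0.74 = 0.41
e_max - e_min = 1.15 - 0.57 = 0.58
Dr = 0.41 / 0.58 * 100
Dr = 70.69 %


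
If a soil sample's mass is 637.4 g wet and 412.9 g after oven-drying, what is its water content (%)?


Result: 54.37 %

Derivation:
Using w = (m_wet - m_dry) / m_dry * 100
m_wet - m_dry = 637.4 - 412.9 = 224.5 g
w = 224.5 / 412.9 * 100
w = 54.37 %


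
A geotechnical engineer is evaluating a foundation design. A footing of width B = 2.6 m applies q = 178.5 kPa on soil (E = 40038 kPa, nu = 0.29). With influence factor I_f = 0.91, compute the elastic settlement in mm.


Result: 9.661 mm

Derivation:
Using Se = q * B * (1 - nu^2) * I_f / E
1 - nu^2 = 1 - 0.29^2 = 0.9159
Se = 178.5 * 2.6 * 0.9159 * 0.91 / 40038
Se = 0.009661 m
Convert to mm: Se = 0.009661 * 1000 = 9.661 mm


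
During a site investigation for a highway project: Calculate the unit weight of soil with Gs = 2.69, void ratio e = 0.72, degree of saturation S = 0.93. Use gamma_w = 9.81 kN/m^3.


Using gamma = gamma_w * (Gs + S*e) / (1 + e)
Numerator: Gs + S*e = 2.69 + 0.93*0.72 = 3.3596
Denominator: 1 + e = 1 + 0.72 = 1.72
gamma = 9.81 * 3.3596 / 1.72
gamma = 19.161 kN/m^3


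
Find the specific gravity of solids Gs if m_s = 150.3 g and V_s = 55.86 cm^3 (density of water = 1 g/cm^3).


Result: 2.691

Derivation:
Using Gs = m_s / (V_s * rho_w)
Since rho_w = 1 g/cm^3:
Gs = 150.3 / 55.86
Gs = 2.691


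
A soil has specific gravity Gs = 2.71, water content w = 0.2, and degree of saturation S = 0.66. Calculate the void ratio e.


Result: 0.8212

Derivation:
Using the relation e = Gs * w / S
e = 2.71 * 0.2 / 0.66
e = 0.8212


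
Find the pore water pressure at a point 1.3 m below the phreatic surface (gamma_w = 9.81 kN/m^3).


Result: 12.75 kPa

Derivation:
Using u = gamma_w * h_w
u = 9.81 * 1.3
u = 12.75 kPa


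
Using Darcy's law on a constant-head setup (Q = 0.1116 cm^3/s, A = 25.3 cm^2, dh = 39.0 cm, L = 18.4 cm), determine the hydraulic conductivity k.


Result: 0.002081 cm/s

Derivation:
Compute hydraulic gradient:
i = dh / L = 39.0 / 18.4 = 2.11957
Then apply Darcy's law:
k = Q / (A * i)
k = 0.1116 / (25.3 * 2.11957)
k = 0.1116 / 53.625
k = 0.002081 cm/s


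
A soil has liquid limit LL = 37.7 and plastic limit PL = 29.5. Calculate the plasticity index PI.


Using PI = LL - PL
PI = 37.7 - 29.5
PI = 8.2


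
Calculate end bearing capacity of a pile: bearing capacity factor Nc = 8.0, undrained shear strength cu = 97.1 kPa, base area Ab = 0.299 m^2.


Result: 232.26 kN

Derivation:
Using Qb = Nc * cu * Ab
Qb = 8.0 * 97.1 * 0.299
Qb = 232.26 kN


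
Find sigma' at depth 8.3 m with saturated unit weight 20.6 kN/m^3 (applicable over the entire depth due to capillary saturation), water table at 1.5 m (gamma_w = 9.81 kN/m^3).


Total stress = gamma_sat * depth
sigma = 20.6 * 8.3 = 170.98 kPa
Pore water pressure u = gamma_w * (depth - d_wt)
u = 9.81 * (8.3 - 1.5) = 66.708 kPa
Effective stress = sigma - u
sigma' = 170.98 - 66.708 = 104.27 kPa


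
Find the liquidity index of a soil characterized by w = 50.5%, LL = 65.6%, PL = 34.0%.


First compute the plasticity index:
PI = LL - PL = 65.6 - 34.0 = 31.6
Then compute the liquidity index:
LI = (w - PL) / PI
LI = (50.5 - 34.0) / 31.6
LI = 0.522


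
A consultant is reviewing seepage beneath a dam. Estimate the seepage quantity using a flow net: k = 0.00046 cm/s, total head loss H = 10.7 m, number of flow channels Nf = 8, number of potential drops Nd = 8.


Result: 4.922e-05 m^3/s per m

Derivation:
Convert k to m/s for unit consistency with H:
k = 0.00046 cm/s = 0.00046 / 100 m/s = 4.6e-06 m/s
Using q = k * H * Nf / Nd
Nf / Nd = 8 / 8 = 1.0
q = 4.6e-06 * 10.7 * 1.0
q = 4.922e-05 m^3/s per m


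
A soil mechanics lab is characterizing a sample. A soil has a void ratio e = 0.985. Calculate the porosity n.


Using the relation n = e / (1 + e)
n = 0.985 / (1 + 0.985)
n = 0.985 / 1.985
n = 0.4962


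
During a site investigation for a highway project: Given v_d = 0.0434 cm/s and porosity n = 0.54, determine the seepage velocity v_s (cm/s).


Using v_s = v_d / n
v_s = 0.0434 / 0.54
v_s = 0.08037 cm/s


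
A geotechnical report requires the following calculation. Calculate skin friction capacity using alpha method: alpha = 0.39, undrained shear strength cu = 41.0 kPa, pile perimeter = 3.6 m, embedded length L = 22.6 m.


Using Qs = alpha * cu * perimeter * L
Qs = 0.39 * 41.0 * 3.6 * 22.6
Qs = 1300.95 kN


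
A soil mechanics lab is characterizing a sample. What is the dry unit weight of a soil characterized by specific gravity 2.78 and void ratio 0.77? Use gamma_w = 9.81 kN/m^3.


Using gamma_d = Gs * gamma_w / (1 + e)
gamma_d = 2.78 * 9.81 / (1 + 0.77)
gamma_d = 2.78 * 9.81 / 1.77
gamma_d = 15.408 kN/m^3


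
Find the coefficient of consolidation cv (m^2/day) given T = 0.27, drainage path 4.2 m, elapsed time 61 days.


Using cv = T * H_dr^2 / t
H_dr^2 = 4.2^2 = 17.64
cv = 0.27 * 17.64 / 61
cv = 0.07808 m^2/day


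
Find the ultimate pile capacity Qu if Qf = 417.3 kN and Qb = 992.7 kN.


Using Qu = Qf + Qb
Qu = 417.3 + 992.7
Qu = 1410.0 kN


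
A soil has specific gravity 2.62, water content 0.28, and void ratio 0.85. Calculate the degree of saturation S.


Using S = Gs * w / e
S = 2.62 * 0.28 / 0.85
S = 0.8631


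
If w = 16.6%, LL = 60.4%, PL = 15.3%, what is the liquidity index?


First compute the plasticity index:
PI = LL - PL = 60.4 - 15.3 = 45.1
Then compute the liquidity index:
LI = (w - PL) / PI
LI = (16.6 - 15.3) / 45.1
LI = 0.029


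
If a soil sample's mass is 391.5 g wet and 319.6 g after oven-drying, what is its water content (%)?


Using w = (m_wet - m_dry) / m_dry * 100
m_wet - m_dry = 391.5 - 319.6 = 71.9 g
w = 71.9 / 319.6 * 100
w = 22.5 %


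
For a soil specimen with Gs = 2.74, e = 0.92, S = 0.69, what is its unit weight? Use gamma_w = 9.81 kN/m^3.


Result: 17.243 kN/m^3

Derivation:
Using gamma = gamma_w * (Gs + S*e) / (1 + e)
Numerator: Gs + S*e = 2.74 + 0.69*0.92 = 3.3748
Denominator: 1 + e = 1 + 0.92 = 1.92
gamma = 9.81 * 3.3748 / 1.92
gamma = 17.243 kN/m^3


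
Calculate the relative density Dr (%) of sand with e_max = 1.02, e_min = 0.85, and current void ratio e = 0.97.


Using Dr = (e_max - e) / (e_max - e_min) * 100
e_max - e = 1.02 - 0.97 = 0.05
e_max - e_min = 1.02 - 0.85 = 0.17
Dr = 0.05 / 0.17 * 100
Dr = 29.41 %


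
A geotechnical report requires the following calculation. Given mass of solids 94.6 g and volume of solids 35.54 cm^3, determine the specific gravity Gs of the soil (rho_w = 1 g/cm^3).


Result: 2.662

Derivation:
Using Gs = m_s / (V_s * rho_w)
Since rho_w = 1 g/cm^3:
Gs = 94.6 / 35.54
Gs = 2.662


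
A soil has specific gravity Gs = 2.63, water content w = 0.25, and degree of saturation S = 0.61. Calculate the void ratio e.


Using the relation e = Gs * w / S
e = 2.63 * 0.25 / 0.61
e = 1.0779


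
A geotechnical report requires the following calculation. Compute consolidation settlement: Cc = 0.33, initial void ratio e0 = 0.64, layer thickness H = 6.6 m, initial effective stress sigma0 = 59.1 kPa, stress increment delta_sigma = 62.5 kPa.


Result: 0.4161 m

Derivation:
Using Sc = Cc * H / (1 + e0) * log10((sigma0 + delta_sigma) / sigma0)
Stress ratio = (59.1 + 62.5) / 59.1 = 2.05753
log10(2.05753) = 0.313346
Cc * H / (1 + e0) = 0.33 * 6.6 / (1 + 0.64) = 1.32805
Sc = 1.32805 * 0.313346
Sc = 0.4161 m


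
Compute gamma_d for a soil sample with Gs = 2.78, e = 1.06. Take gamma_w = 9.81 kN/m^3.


Using gamma_d = Gs * gamma_w / (1 + e)
gamma_d = 2.78 * 9.81 / (1 + 1.06)
gamma_d = 2.78 * 9.81 / 2.06
gamma_d = 13.239 kN/m^3


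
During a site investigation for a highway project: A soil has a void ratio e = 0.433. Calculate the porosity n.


Result: 0.3022

Derivation:
Using the relation n = e / (1 + e)
n = 0.433 / (1 + 0.433)
n = 0.433 / 1.433
n = 0.3022


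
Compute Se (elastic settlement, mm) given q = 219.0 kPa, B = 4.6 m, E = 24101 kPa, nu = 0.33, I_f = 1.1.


Result: 40.972 mm

Derivation:
Using Se = q * B * (1 - nu^2) * I_f / E
1 - nu^2 = 1 - 0.33^2 = 0.8911
Se = 219.0 * 4.6 * 0.8911 * 1.1 / 24101
Se = 0.040972 m
Convert to mm: Se = 0.040972 * 1000 = 40.972 mm


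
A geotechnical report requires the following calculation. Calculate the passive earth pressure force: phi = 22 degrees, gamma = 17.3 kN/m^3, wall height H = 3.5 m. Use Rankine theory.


Compute passive earth pressure coefficient:
Kp = tan^2(45 + phi/2) = tan^2(56.0) = 2.197987
Compute passive force:
Pp = 0.5 * Kp * gamma * H^2
Pp = 0.5 * 2.197987 * 17.3 * 3.5^2
Pp = 232.9 kN/m


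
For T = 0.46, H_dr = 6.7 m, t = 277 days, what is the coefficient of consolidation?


Result: 0.07455 m^2/day

Derivation:
Using cv = T * H_dr^2 / t
H_dr^2 = 6.7^2 = 44.89
cv = 0.46 * 44.89 / 277
cv = 0.07455 m^2/day


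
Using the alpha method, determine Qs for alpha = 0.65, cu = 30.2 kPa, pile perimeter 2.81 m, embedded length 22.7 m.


Using Qs = alpha * cu * perimeter * L
Qs = 0.65 * 30.2 * 2.81 * 22.7
Qs = 1252.14 kN


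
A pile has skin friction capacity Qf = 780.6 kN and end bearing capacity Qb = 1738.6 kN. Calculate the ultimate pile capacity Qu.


Using Qu = Qf + Qb
Qu = 780.6 + 1738.6
Qu = 2519.2 kN


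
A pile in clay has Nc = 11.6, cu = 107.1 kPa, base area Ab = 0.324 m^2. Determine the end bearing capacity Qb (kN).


Using Qb = Nc * cu * Ab
Qb = 11.6 * 107.1 * 0.324
Qb = 402.52 kN


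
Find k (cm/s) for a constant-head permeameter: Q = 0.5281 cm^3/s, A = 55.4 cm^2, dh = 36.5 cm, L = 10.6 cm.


Compute hydraulic gradient:
i = dh / L = 36.5 / 10.6 = 3.4434
Then apply Darcy's law:
k = Q / (A * i)
k = 0.5281 / (55.4 * 3.4434)
k = 0.5281 / 190.764
k = 0.002768 cm/s


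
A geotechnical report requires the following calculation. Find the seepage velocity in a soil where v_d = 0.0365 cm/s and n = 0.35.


Using v_s = v_d / n
v_s = 0.0365 / 0.35
v_s = 0.10429 cm/s


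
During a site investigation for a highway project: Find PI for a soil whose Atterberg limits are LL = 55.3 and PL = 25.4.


Using PI = LL - PL
PI = 55.3 - 25.4
PI = 29.9


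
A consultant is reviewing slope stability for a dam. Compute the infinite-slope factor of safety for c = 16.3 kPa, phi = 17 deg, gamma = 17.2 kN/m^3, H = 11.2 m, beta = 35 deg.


Result: 0.617

Derivation:
Using Fs = c / (gamma*H*sin(beta)*cos(beta)) + tan(phi)/tan(beta)
Cohesion contribution = 16.3 / (17.2*11.2*sin(35)*cos(35))
Cohesion contribution = 0.180088
Friction contribution = tan(17)/tan(35) = 0.436629
Fs = 0.180088 + 0.436629
Fs = 0.617


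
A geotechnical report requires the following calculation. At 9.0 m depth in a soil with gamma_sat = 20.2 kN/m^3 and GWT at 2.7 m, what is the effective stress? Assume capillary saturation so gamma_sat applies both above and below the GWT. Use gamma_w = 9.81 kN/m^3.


Total stress = gamma_sat * depth
sigma = 20.2 * 9.0 = 181.8 kPa
Pore water pressure u = gamma_w * (depth - d_wt)
u = 9.81 * (9.0 - 2.7) = 61.803 kPa
Effective stress = sigma - u
sigma' = 181.8 - 61.803 = 120.0 kPa


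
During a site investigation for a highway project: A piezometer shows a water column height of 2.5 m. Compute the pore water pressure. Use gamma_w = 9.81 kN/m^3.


Using u = gamma_w * h_w
u = 9.81 * 2.5
u = 24.53 kPa


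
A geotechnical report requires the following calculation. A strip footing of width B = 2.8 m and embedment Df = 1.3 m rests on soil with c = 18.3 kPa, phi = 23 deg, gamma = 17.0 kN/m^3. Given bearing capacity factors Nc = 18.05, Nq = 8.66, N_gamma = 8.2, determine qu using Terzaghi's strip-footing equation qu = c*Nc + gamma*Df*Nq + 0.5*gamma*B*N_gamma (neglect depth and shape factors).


Result: 716.86 kPa

Derivation:
Compute qu = c*Nc + gamma*Df*Nq + 0.5*gamma*B*N_gamma
Term 1: 18.3 * 18.05 = 330.315
Term 2: 17.0 * 1.3 * 8.66 = 191.386
Term 3: 0.5 * 17.0 * 2.8 * 8.2 = 195.16
qu = 330.315 + 191.386 + 195.16
qu = 716.86 kPa


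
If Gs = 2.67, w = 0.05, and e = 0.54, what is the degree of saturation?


Result: 0.2472

Derivation:
Using S = Gs * w / e
S = 2.67 * 0.05 / 0.54
S = 0.2472


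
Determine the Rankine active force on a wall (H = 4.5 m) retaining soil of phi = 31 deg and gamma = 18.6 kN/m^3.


Result: 60.28 kN/m

Derivation:
Compute active earth pressure coefficient:
Ka = tan^2(45 - phi/2) = tan^2(29.5) = 0.320099
Compute active force:
Pa = 0.5 * Ka * gamma * H^2
Pa = 0.5 * 0.320099 * 18.6 * 4.5^2
Pa = 60.28 kN/m


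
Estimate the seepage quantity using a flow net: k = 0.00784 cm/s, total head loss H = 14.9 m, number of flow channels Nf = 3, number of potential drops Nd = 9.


Convert k to m/s for unit consistency with H:
k = 0.00784 cm/s = 0.00784 / 100 m/s = 7.84e-05 m/s
Using q = k * H * Nf / Nd
Nf / Nd = 3 / 9 = 0.3333
q = 7.84e-05 * 14.9 * 0.3333
q = 0.0003894 m^3/s per m


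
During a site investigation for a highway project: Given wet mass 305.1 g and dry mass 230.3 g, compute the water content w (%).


Result: 32.48 %

Derivation:
Using w = (m_wet - m_dry) / m_dry * 100
m_wet - m_dry = 305.1 - 230.3 = 74.8 g
w = 74.8 / 230.3 * 100
w = 32.48 %


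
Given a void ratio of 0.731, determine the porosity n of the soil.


Using the relation n = e / (1 + e)
n = 0.731 / (1 + 0.731)
n = 0.731 / 1.731
n = 0.4223


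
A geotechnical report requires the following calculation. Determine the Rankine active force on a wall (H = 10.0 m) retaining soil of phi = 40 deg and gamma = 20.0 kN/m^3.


Compute active earth pressure coefficient:
Ka = tan^2(45 - phi/2) = tan^2(25.0) = 0.217443
Compute active force:
Pa = 0.5 * Ka * gamma * H^2
Pa = 0.5 * 0.217443 * 20.0 * 10.0^2
Pa = 217.44 kN/m


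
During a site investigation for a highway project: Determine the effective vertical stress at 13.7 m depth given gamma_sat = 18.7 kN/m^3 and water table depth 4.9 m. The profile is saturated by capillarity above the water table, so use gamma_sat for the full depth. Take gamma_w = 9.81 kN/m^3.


Total stress = gamma_sat * depth
sigma = 18.7 * 13.7 = 256.19 kPa
Pore water pressure u = gamma_w * (depth - d_wt)
u = 9.81 * (13.7 - 4.9) = 86.328 kPa
Effective stress = sigma - u
sigma' = 256.19 - 86.328 = 169.86 kPa


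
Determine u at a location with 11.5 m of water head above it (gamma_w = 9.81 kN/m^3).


Result: 112.82 kPa

Derivation:
Using u = gamma_w * h_w
u = 9.81 * 11.5
u = 112.82 kPa


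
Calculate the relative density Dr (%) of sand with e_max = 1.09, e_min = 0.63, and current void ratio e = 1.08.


Using Dr = (e_max - e) / (e_max - e_min) * 100
e_max - e = 1.09 - 1.08 = 0.01
e_max - e_min = 1.09 - 0.63 = 0.46
Dr = 0.01 / 0.46 * 100
Dr = 2.17 %


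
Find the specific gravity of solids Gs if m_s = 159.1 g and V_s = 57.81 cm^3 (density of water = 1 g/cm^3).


Using Gs = m_s / (V_s * rho_w)
Since rho_w = 1 g/cm^3:
Gs = 159.1 / 57.81
Gs = 2.752


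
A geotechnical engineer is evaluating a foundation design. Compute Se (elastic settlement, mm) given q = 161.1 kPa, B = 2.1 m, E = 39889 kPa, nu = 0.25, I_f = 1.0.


Result: 7.951 mm

Derivation:
Using Se = q * B * (1 - nu^2) * I_f / E
1 - nu^2 = 1 - 0.25^2 = 0.9375
Se = 161.1 * 2.1 * 0.9375 * 1.0 / 39889
Se = 0.007951 m
Convert to mm: Se = 0.007951 * 1000 = 7.951 mm


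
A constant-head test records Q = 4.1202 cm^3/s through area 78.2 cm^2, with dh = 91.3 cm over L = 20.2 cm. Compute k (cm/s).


Compute hydraulic gradient:
i = dh / L = 91.3 / 20.2 = 4.5198
Then apply Darcy's law:
k = Q / (A * i)
k = 4.1202 / (78.2 * 4.5198)
k = 4.1202 / 353.449
k = 0.011657 cm/s


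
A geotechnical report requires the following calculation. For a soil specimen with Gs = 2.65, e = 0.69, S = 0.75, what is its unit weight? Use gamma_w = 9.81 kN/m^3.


Result: 18.386 kN/m^3

Derivation:
Using gamma = gamma_w * (Gs + S*e) / (1 + e)
Numerator: Gs + S*e = 2.65 + 0.75*0.69 = 3.1675
Denominator: 1 + e = 1 + 0.69 = 1.69
gamma = 9.81 * 3.1675 / 1.69
gamma = 18.386 kN/m^3


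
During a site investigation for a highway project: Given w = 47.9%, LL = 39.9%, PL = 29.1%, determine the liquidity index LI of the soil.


First compute the plasticity index:
PI = LL - PL = 39.9 - 29.1 = 10.8
Then compute the liquidity index:
LI = (w - PL) / PI
LI = (47.9 - 29.1) / 10.8
LI = 1.741


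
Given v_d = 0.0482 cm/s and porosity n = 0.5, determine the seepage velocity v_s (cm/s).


Using v_s = v_d / n
v_s = 0.0482 / 0.5
v_s = 0.0964 cm/s


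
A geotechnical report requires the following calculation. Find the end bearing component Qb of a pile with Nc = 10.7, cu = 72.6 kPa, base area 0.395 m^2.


Result: 306.84 kN

Derivation:
Using Qb = Nc * cu * Ab
Qb = 10.7 * 72.6 * 0.395
Qb = 306.84 kN


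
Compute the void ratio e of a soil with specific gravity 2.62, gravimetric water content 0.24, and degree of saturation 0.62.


Using the relation e = Gs * w / S
e = 2.62 * 0.24 / 0.62
e = 1.0142


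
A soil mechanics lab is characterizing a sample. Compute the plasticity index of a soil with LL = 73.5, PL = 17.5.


Using PI = LL - PL
PI = 73.5 - 17.5
PI = 56.0


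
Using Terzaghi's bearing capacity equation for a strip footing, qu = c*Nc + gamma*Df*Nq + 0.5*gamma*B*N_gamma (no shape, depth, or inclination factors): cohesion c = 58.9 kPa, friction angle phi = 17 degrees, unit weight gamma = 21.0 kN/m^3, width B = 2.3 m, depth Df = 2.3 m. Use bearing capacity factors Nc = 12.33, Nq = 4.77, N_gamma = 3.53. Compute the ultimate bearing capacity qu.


Result: 1041.88 kPa

Derivation:
Compute qu = c*Nc + gamma*Df*Nq + 0.5*gamma*B*N_gamma
Term 1: 58.9 * 12.33 = 726.237
Term 2: 21.0 * 2.3 * 4.77 = 230.391
Term 3: 0.5 * 21.0 * 2.3 * 3.53 = 85.2495
qu = 726.237 + 230.391 + 85.2495
qu = 1041.88 kPa


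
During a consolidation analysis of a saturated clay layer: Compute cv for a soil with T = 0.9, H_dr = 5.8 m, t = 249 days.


Result: 0.12159 m^2/day

Derivation:
Using cv = T * H_dr^2 / t
H_dr^2 = 5.8^2 = 33.64
cv = 0.9 * 33.64 / 249
cv = 0.12159 m^2/day


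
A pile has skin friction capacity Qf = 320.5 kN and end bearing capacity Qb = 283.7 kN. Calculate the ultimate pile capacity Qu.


Using Qu = Qf + Qb
Qu = 320.5 + 283.7
Qu = 604.2 kN


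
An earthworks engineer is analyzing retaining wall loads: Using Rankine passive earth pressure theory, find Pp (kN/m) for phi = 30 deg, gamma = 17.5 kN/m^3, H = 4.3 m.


Compute passive earth pressure coefficient:
Kp = tan^2(45 + phi/2) = tan^2(60.0) = 3
Compute passive force:
Pp = 0.5 * Kp * gamma * H^2
Pp = 0.5 * 3 * 17.5 * 4.3^2
Pp = 485.36 kN/m


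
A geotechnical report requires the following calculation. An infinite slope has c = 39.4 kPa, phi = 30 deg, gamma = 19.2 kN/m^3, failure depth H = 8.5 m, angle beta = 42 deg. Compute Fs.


Using Fs = c / (gamma*H*sin(beta)*cos(beta)) + tan(phi)/tan(beta)
Cohesion contribution = 39.4 / (19.2*8.5*sin(42)*cos(42))
Cohesion contribution = 0.485503
Friction contribution = tan(30)/tan(42) = 0.641212
Fs = 0.485503 + 0.641212
Fs = 1.127


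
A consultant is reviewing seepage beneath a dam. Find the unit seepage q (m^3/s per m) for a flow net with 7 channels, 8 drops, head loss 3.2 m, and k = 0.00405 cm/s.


Convert k to m/s for unit consistency with H:
k = 0.00405 cm/s = 0.00405 / 100 m/s = 4.05e-05 m/s
Using q = k * H * Nf / Nd
Nf / Nd = 7 / 8 = 0.875
q = 4.05e-05 * 3.2 * 0.875
q = 0.0001134 m^3/s per m


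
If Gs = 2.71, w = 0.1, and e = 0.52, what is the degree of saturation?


Using S = Gs * w / e
S = 2.71 * 0.1 / 0.52
S = 0.5212


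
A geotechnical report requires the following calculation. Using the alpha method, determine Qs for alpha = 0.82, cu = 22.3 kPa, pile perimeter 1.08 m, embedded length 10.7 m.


Result: 211.31 kN

Derivation:
Using Qs = alpha * cu * perimeter * L
Qs = 0.82 * 22.3 * 1.08 * 10.7
Qs = 211.31 kN


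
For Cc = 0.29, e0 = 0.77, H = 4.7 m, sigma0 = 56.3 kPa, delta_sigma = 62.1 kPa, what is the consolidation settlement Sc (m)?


Result: 0.2486 m

Derivation:
Using Sc = Cc * H / (1 + e0) * log10((sigma0 + delta_sigma) / sigma0)
Stress ratio = (56.3 + 62.1) / 56.3 = 2.10302
log10(2.10302) = 0.322843
Cc * H / (1 + e0) = 0.29 * 4.7 / (1 + 0.77) = 0.770056
Sc = 0.770056 * 0.322843
Sc = 0.2486 m


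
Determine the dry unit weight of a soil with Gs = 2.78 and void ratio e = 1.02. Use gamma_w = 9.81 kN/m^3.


Result: 13.501 kN/m^3

Derivation:
Using gamma_d = Gs * gamma_w / (1 + e)
gamma_d = 2.78 * 9.81 / (1 + 1.02)
gamma_d = 2.78 * 9.81 / 2.02
gamma_d = 13.501 kN/m^3


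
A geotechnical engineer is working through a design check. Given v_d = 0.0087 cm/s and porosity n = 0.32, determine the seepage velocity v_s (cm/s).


Result: 0.02719 cm/s

Derivation:
Using v_s = v_d / n
v_s = 0.0087 / 0.32
v_s = 0.02719 cm/s


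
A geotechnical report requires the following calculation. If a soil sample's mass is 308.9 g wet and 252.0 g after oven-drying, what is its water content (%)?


Result: 22.58 %

Derivation:
Using w = (m_wet - m_dry) / m_dry * 100
m_wet - m_dry = 308.9 - 252.0 = 56.9 g
w = 56.9 / 252.0 * 100
w = 22.58 %


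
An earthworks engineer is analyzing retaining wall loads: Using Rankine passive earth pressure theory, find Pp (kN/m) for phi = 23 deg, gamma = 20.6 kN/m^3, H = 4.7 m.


Result: 519.36 kN/m

Derivation:
Compute passive earth pressure coefficient:
Kp = tan^2(45 + phi/2) = tan^2(56.5) = 2.282623
Compute passive force:
Pp = 0.5 * Kp * gamma * H^2
Pp = 0.5 * 2.282623 * 20.6 * 4.7^2
Pp = 519.36 kN/m


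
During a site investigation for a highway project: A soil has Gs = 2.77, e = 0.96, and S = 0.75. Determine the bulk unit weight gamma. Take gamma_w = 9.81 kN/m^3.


Using gamma = gamma_w * (Gs + S*e) / (1 + e)
Numerator: Gs + S*e = 2.77 + 0.75*0.96 = 3.49
Denominator: 1 + e = 1 + 0.96 = 1.96
gamma = 9.81 * 3.49 / 1.96
gamma = 17.468 kN/m^3


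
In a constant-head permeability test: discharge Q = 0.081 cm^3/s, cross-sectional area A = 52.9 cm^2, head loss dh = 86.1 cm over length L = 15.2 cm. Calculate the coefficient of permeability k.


Compute hydraulic gradient:
i = dh / L = 86.1 / 15.2 = 5.66447
Then apply Darcy's law:
k = Q / (A * i)
k = 0.081 / (52.9 * 5.66447)
k = 0.081 / 299.651
k = 0.00027 cm/s


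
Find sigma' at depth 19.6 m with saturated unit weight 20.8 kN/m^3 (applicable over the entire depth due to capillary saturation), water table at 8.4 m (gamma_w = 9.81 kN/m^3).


Total stress = gamma_sat * depth
sigma = 20.8 * 19.6 = 407.68 kPa
Pore water pressure u = gamma_w * (depth - d_wt)
u = 9.81 * (19.6 - 8.4) = 109.872 kPa
Effective stress = sigma - u
sigma' = 407.68 - 109.872 = 297.81 kPa


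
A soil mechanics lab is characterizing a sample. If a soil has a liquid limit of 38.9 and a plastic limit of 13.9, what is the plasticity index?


Result: 25.0

Derivation:
Using PI = LL - PL
PI = 38.9 - 13.9
PI = 25.0


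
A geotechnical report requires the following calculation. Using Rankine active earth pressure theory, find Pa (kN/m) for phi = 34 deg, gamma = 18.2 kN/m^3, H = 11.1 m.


Compute active earth pressure coefficient:
Ka = tan^2(45 - phi/2) = tan^2(28.0) = 0.282715
Compute active force:
Pa = 0.5 * Ka * gamma * H^2
Pa = 0.5 * 0.282715 * 18.2 * 11.1^2
Pa = 316.98 kN/m


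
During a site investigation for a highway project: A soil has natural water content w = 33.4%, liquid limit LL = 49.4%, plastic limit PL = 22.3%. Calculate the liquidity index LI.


First compute the plasticity index:
PI = LL - PL = 49.4 - 22.3 = 27.1
Then compute the liquidity index:
LI = (w - PL) / PI
LI = (33.4 - 22.3) / 27.1
LI = 0.41


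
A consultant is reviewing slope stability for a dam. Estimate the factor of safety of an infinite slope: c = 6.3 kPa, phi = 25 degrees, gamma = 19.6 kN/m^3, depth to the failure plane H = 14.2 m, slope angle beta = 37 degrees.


Using Fs = c / (gamma*H*sin(beta)*cos(beta)) + tan(phi)/tan(beta)
Cohesion contribution = 6.3 / (19.6*14.2*sin(37)*cos(37))
Cohesion contribution = 0.0470961
Friction contribution = tan(25)/tan(37) = 0.618811
Fs = 0.0470961 + 0.618811
Fs = 0.666


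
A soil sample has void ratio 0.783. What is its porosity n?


Using the relation n = e / (1 + e)
n = 0.783 / (1 + 0.783)
n = 0.783 / 1.783
n = 0.4391


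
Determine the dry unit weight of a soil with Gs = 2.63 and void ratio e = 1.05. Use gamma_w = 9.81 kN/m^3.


Result: 12.586 kN/m^3

Derivation:
Using gamma_d = Gs * gamma_w / (1 + e)
gamma_d = 2.63 * 9.81 / (1 + 1.05)
gamma_d = 2.63 * 9.81 / 2.05
gamma_d = 12.586 kN/m^3


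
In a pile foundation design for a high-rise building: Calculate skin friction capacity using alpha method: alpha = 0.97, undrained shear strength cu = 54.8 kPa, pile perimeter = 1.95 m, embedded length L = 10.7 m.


Using Qs = alpha * cu * perimeter * L
Qs = 0.97 * 54.8 * 1.95 * 10.7
Qs = 1109.1 kN


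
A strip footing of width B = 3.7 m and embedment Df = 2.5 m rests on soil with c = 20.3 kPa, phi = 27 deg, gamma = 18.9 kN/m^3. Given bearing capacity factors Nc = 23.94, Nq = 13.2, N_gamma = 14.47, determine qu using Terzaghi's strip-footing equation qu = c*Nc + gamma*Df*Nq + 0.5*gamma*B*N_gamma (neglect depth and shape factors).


Compute qu = c*Nc + gamma*Df*Nq + 0.5*gamma*B*N_gamma
Term 1: 20.3 * 23.94 = 485.982
Term 2: 18.9 * 2.5 * 13.2 = 623.7
Term 3: 0.5 * 18.9 * 3.7 * 14.47 = 505.94355
qu = 485.982 + 623.7 + 505.94355
qu = 1615.63 kPa


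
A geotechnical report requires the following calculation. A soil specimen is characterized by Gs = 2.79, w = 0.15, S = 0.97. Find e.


Using the relation e = Gs * w / S
e = 2.79 * 0.15 / 0.97
e = 0.4314


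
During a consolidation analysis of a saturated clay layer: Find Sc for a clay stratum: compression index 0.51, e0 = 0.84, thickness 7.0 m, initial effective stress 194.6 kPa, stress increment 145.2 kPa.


Using Sc = Cc * H / (1 + e0) * log10((sigma0 + delta_sigma) / sigma0)
Stress ratio = (194.6 + 145.2) / 194.6 = 1.74615
log10(1.74615) = 0.242081
Cc * H / (1 + e0) = 0.51 * 7.0 / (1 + 0.84) = 1.94022
Sc = 1.94022 * 0.242081
Sc = 0.4697 m
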